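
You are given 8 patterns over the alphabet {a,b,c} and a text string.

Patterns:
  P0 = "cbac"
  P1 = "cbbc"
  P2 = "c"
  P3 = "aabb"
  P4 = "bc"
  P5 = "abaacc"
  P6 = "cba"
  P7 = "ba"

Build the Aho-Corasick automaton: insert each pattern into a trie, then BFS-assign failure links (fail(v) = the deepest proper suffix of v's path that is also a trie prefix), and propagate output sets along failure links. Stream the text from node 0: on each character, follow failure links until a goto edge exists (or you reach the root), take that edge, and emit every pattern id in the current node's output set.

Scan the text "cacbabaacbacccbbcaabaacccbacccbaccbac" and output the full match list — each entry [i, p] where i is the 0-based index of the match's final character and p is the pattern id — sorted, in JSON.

Build:
Trie (insert patterns):
  0='ε' goto a→7 b→11 c→1
  1='c' goto b→2  ←P2
  2='cb' goto a→3 b→5
  3='cba' goto c→4  ←P6
  4='cbac' goto ·  ←P0
  5='cbb' goto c→6
  6='cbbc' goto ·  ←P1
  7='a' goto a→8 b→13
  8='aa' goto b→9
  9='aab' goto b→10
  10='aabb' goto ·  ←P3
  11='b' goto a→18 c→12
  12='bc' goto ·  ←P4
  13='ab' goto a→14
  14='aba' goto a→15
  15='abaa' goto c→16
  16='abaac' goto c→17
  17='abaacc' goto ·  ←P5
  18='ba' goto ·  ←P7

BFS fail/out derivation:
  fail(1) 'c': from fail(0)=0 chase 'c': 0 ⇒ 0;  out={2}∪out(0)={2}
  fail(7) 'a': from fail(0)=0 chase 'a': 0 ⇒ 0;  out=∅∪out(0)=∅
  fail(11) 'b': from fail(0)=0 chase 'b': 0 ⇒ 0;  out=∅∪out(0)=∅
  fail(2) 'cb': from fail(1)=0 chase 'b': 0 ⇒ 11;  out=∅∪out(11)=∅
  fail(8) 'aa': from fail(7)=0 chase 'a': 0 ⇒ 7;  out=∅∪out(7)=∅
  fail(12) 'bc': from fail(11)=0 chase 'c': 0 ⇒ 1;  out={4}∪out(1)={2,4}
  fail(13) 'ab': from fail(7)=0 chase 'b': 0 ⇒ 11;  out=∅∪out(11)=∅
  fail(18) 'ba': from fail(11)=0 chase 'a': 0 ⇒ 7;  out={7}∪out(7)={7}
  fail(3) 'cba': from fail(2)=11 chase 'a': 11 ⇒ 18;  out={6}∪out(18)={6,7}
  fail(5) 'cbb': from fail(2)=11 chase 'b': 11→0 ⇒ 11;  out=∅∪out(11)=∅
  fail(9) 'aab': from fail(8)=7 chase 'b': 7 ⇒ 13;  out=∅∪out(13)=∅
  fail(14) 'aba': from fail(13)=11 chase 'a': 11 ⇒ 18;  out=∅∪out(18)={7}
  fail(4) 'cbac': from fail(3)=18 chase 'c': 18→7→0 ⇒ 1;  out={0}∪out(1)={0,2}
  fail(6) 'cbbc': from fail(5)=11 chase 'c': 11 ⇒ 12;  out={1}∪out(12)={1,2,4}
  fail(10) 'aabb': from fail(9)=13 chase 'b': 13→11→0 ⇒ 11;  out={3}∪out(11)={3}
  fail(15) 'abaa': from fail(14)=18 chase 'a': 18→7 ⇒ 8;  out=∅∪out(8)=∅
  fail(16) 'abaac': from fail(15)=8 chase 'c': 8→7→0 ⇒ 1;  out=∅∪out(1)={2}
  fail(17) 'abaacc': from fail(16)=1 chase 'c': 1→0 ⇒ 1;  out={5}∪out(1)={2,5}

Run:
pos 0 'c': at 1  ** P2@[0:0]
pos 1 'a': at 7 (fail-walked)
pos 2 'c': at 1 (fail-walked)  ** P2@[2:2]
pos 3 'b': at 2
pos 4 'a': at 3  ** P6@[2:4],P7@[3:4]
pos 5 'b': at 13 (fail-walked)
pos 6 'a': at 14  ** P7@[5:6]
pos 7 'a': at 15
pos 8 'c': at 16  ** P2@[8:8]
pos 9 'b': at 2 (fail-walked)
pos 10 'a': at 3  ** P6@[8:10],P7@[9:10]
pos 11 'c': at 4  ** P0@[8:11],P2@[11:11]
pos 12 'c': at 1 (fail-walked)  ** P2@[12:12]
pos 13 'c': at 1 (fail-walked)  ** P2@[13:13]
pos 14 'b': at 2
pos 15 'b': at 5
pos 16 'c': at 6  ** P1@[13:16],P2@[16:16],P4@[15:16]
pos 17 'a': at 7 (fail-walked)
pos 18 'a': at 8
pos 19 'b': at 9
pos 20 'a': at 14 (fail-walked)  ** P7@[19:20]
pos 21 'a': at 15
pos 22 'c': at 16  ** P2@[22:22]
pos 23 'c': at 17  ** P2@[23:23],P5@[18:23]
pos 24 'c': at 1 (fail-walked)  ** P2@[24:24]
pos 25 'b': at 2
pos 26 'a': at 3  ** P6@[24:26],P7@[25:26]
pos 27 'c': at 4  ** P0@[24:27],P2@[27:27]
pos 28 'c': at 1 (fail-walked)  ** P2@[28:28]
pos 29 'c': at 1 (fail-walked)  ** P2@[29:29]
pos 30 'b': at 2
pos 31 'a': at 3  ** P6@[29:31],P7@[30:31]
pos 32 'c': at 4  ** P0@[29:32],P2@[32:32]
pos 33 'c': at 1 (fail-walked)  ** P2@[33:33]
pos 34 'b': at 2
pos 35 'a': at 3  ** P6@[33:35],P7@[34:35]
pos 36 'c': at 4  ** P0@[33:36],P2@[36:36]

All matches (sorted): [[0,2],[2,2],[4,6],[4,7],[6,7],[8,2],[10,6],[10,7],[11,0],[11,2],[12,2],[13,2],[16,1],[16,2],[16,4],[20,7],[22,2],[23,2],[23,5],[24,2],[26,6],[26,7],[27,0],[27,2],[28,2],[29,2],[31,6],[31,7],[32,0],[32,2],[33,2],[35,6],[35,7],[36,0],[36,2]]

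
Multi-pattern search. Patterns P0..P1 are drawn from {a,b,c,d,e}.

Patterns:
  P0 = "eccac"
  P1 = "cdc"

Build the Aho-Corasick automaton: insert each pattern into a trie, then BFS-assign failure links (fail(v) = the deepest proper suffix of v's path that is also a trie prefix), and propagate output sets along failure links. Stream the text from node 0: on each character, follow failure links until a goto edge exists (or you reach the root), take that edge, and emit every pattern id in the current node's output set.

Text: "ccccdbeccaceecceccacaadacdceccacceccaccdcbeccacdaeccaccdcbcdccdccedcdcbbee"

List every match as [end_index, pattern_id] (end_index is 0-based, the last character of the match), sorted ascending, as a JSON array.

Build:
Trie nodes:
  0='ε' goto c→6 e→1
  1='e' goto c→2
  2='ec' goto c→3
  3='ecc' goto a→4
  4='ecca' goto c→5
  5='eccac' goto ·  ←P0
  6='c' goto d→7
  7='cd' goto c→8
  8='cdc' goto ·  ←P1

Failure links (BFS by depth):
  fail(1) 'e': from fail(0)=0 chase 'e': 0 ⇒ 0;  out=∅∪out(0)=∅
  fail(6) 'c': from fail(0)=0 chase 'c': 0 ⇒ 0;  out=∅∪out(0)=∅
  fail(2) 'ec': from fail(1)=0 chase 'c': 0 ⇒ 6;  out=∅∪out(6)=∅
  fail(7) 'cd': from fail(6)=0 chase 'd': 0 ⇒ 0;  out=∅∪out(0)=∅
  fail(3) 'ecc': from fail(2)=6 chase 'c': 6→0 ⇒ 6;  out=∅∪out(6)=∅
  fail(8) 'cdc': from fail(7)=0 chase 'c': 0 ⇒ 6;  out={1}∪out(6)={1}
  fail(4) 'ecca': from fail(3)=6 chase 'a': 6→0 ⇒ 0;  out=∅∪out(0)=∅
  fail(5) 'eccac': from fail(4)=0 chase 'c': 0 ⇒ 6;  out={0}∪out(6)={0}

Run:
i=0 'c': node 0→6
i=1 'c': node 6→6 (via fail)
i=2 'c': node 6→6 (via fail)
i=3 'c': node 6→6 (via fail)
i=4 'd': node 6→7
i=5 'b': node 7→0 (via fail)
i=6 'e': node 0→1
i=7 'c': node 1→2
i=8 'c': node 2→3
i=9 'a': node 3→4
i=10 'c': node 4→5  ** P0@[6:10]
i=11 'e': node 5→1 (via fail)
i=12 'e': node 1→1 (via fail)
i=13 'c': node 1→2
i=14 'c': node 2→3
i=15 'e': node 3→1 (via fail)
i=16 'c': node 1→2
i=17 'c': node 2→3
i=18 'a': node 3→4
i=19 'c': node 4→5  ** P0@[15:19]
i=20 'a': node 5→0 (via fail)
i=21 'a': node 0→0
i=22 'd': node 0→0
i=23 'a': node 0→0
i=24 'c': node 0→6
i=25 'd': node 6→7
i=26 'c': node 7→8  ** P1@[24:26]
i=27 'e': node 8→1 (via fail)
i=28 'c': node 1→2
i=29 'c': node 2→3
i=30 'a': node 3→4
i=31 'c': node 4→5  ** P0@[27:31]
i=32 'c': node 5→6 (via fail)
i=33 'e': node 6→1 (via fail)
i=34 'c': node 1→2
i=35 'c': node 2→3
i=36 'a': node 3→4
i=37 'c': node 4→5  ** P0@[33:37]
i=38 'c': node 5→6 (via fail)
i=39 'd': node 6→7
i=40 'c': node 7→8  ** P1@[38:40]
i=41 'b': node 8→0 (via fail)
i=42 'e': node 0→1
i=43 'c': node 1→2
i=44 'c': node 2→3
i=45 'a': node 3→4
i=46 'c': node 4→5  ** P0@[42:46]
i=47 'd': node 5→7 (via fail)
i=48 'a': node 7→0 (via fail)
i=49 'e': node 0→1
i=50 'c': node 1→2
i=51 'c': node 2→3
i=52 'a': node 3→4
i=53 'c': node 4→5  ** P0@[49:53]
i=54 'c': node 5→6 (via fail)
i=55 'd': node 6→7
i=56 'c': node 7→8  ** P1@[54:56]
i=57 'b': node 8→0 (via fail)
i=58 'c': node 0→6
i=59 'd': node 6→7
i=60 'c': node 7→8  ** P1@[58:60]
i=61 'c': node 8→6 (via fail)
i=62 'd': node 6→7
i=63 'c': node 7→8  ** P1@[61:63]
i=64 'c': node 8→6 (via fail)
i=65 'e': node 6→1 (via fail)
i=66 'd': node 1→0 (via fail)
i=67 'c': node 0→6
i=68 'd': node 6→7
i=69 'c': node 7→8  ** P1@[67:69]
i=70 'b': node 8→0 (via fail)
i=71 'b': node 0→0
i=72 'e': node 0→1
i=73 'e': node 1→1 (via fail)

All matches (sorted): [[10,0],[19,0],[26,1],[31,0],[37,0],[40,1],[46,0],[53,0],[56,1],[60,1],[63,1],[69,1]]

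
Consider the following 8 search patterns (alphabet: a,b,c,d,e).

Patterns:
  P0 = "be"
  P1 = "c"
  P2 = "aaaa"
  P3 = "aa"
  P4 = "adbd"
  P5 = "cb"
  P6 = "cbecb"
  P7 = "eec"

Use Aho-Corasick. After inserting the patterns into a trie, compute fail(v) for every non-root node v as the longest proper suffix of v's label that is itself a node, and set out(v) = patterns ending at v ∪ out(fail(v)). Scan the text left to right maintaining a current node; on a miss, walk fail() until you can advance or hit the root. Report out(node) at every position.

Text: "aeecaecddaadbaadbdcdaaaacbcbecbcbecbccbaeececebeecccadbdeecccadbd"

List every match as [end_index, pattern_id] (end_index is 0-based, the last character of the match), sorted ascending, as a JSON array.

Construct AC machine:
Trie nodes:
  0='ε' goto a→4 b→1 c→3 e→15
  1='b' goto e→2
  2='be' goto ·  ←P0
  3='c' goto b→11  ←P1
  4='a' goto a→5 d→8
  5='aa' goto a→6  ←P3
  6='aaa' goto a→7
  7='aaaa' goto ·  ←P2
  8='ad' goto b→9
  9='adb' goto d→10
  10='adbd' goto ·  ←P4
  11='cb' goto e→12  ←P5
  12='cbe' goto c→13
  13='cbec' goto b→14
  14='cbecb' goto ·  ←P6
  15='e' goto e→16
  16='ee' goto c→17
  17='eec' goto ·  ←P7

Failure links (BFS by depth):
  fail(1) 'b': from fail(0)=0 chase 'b': 0 ⇒ 0;  out=∅∪out(0)=∅
  fail(3) 'c': from fail(0)=0 chase 'c': 0 ⇒ 0;  out={1}∪out(0)={1}
  fail(4) 'a': from fail(0)=0 chase 'a': 0 ⇒ 0;  out=∅∪out(0)=∅
  fail(15) 'e': from fail(0)=0 chase 'e': 0 ⇒ 0;  out=∅∪out(0)=∅
  fail(2) 'be': from fail(1)=0 chase 'e': 0 ⇒ 15;  out={0}∪out(15)={0}
  fail(5) 'aa': from fail(4)=0 chase 'a': 0 ⇒ 4;  out={3}∪out(4)={3}
  fail(8) 'ad': from fail(4)=0 chase 'd': 0 ⇒ 0;  out=∅∪out(0)=∅
  fail(11) 'cb': from fail(3)=0 chase 'b': 0 ⇒ 1;  out={5}∪out(1)={5}
  fail(16) 'ee': from fail(15)=0 chase 'e': 0 ⇒ 15;  out=∅∪out(15)=∅
  fail(6) 'aaa': from fail(5)=4 chase 'a': 4 ⇒ 5;  out=∅∪out(5)={3}
  fail(9) 'adb': from fail(8)=0 chase 'b': 0 ⇒ 1;  out=∅∪out(1)=∅
  fail(12) 'cbe': from fail(11)=1 chase 'e': 1 ⇒ 2;  out=∅∪out(2)={0}
  fail(17) 'eec': from fail(16)=15 chase 'c': 15→0 ⇒ 3;  out={7}∪out(3)={1,7}
  fail(7) 'aaaa': from fail(6)=5 chase 'a': 5 ⇒ 6;  out={2}∪out(6)={2,3}
  fail(10) 'adbd': from fail(9)=1 chase 'd': 1→0 ⇒ 0;  out={4}∪out(0)={4}
  fail(13) 'cbec': from fail(12)=2 chase 'c': 2→15→0 ⇒ 3;  out=∅∪out(3)={1}
  fail(14) 'cbecb': from fail(13)=3 chase 'b': 3 ⇒ 11;  out={6}∪out(11)={5,6}

Run:
i=0 'a': node 0→4
i=1 'e': node 4→15 ·f
i=2 'e': node 15→16
i=3 'c': node 16→17  emit P1@[3:3],P7@[1:3]
i=4 'a': node 17→4 ·f
i=5 'e': node 4→15 ·f
i=6 'c': node 15→3 ·f  emit P1@[6:6]
i=7 'd': node 3→0 ·f
i=8 'd': node 0→0
i=9 'a': node 0→4
i=10 'a': node 4→5  emit P3@[9:10]
i=11 'd': node 5→8 ·f
i=12 'b': node 8→9
i=13 'a': node 9→4 ·f
i=14 'a': node 4→5  emit P3@[13:14]
i=15 'd': node 5→8 ·f
i=16 'b': node 8→9
i=17 'd': node 9→10  emit P4@[14:17]
i=18 'c': node 10→3 ·f  emit P1@[18:18]
i=19 'd': node 3→0 ·f
i=20 'a': node 0→4
i=21 'a': node 4→5  emit P3@[20:21]
i=22 'a': node 5→6  emit P3@[21:22]
i=23 'a': node 6→7  emit P2@[20:23],P3@[22:23]
i=24 'c': node 7→3 ·f  emit P1@[24:24]
i=25 'b': node 3→11  emit P5@[24:25]
i=26 'c': node 11→3 ·f  emit P1@[26:26]
i=27 'b': node 3→11  emit P5@[26:27]
i=28 'e': node 11→12  emit P0@[27:28]
i=29 'c': node 12→13  emit P1@[29:29]
i=30 'b': node 13→14  emit P5@[29:30],P6@[26:30]
i=31 'c': node 14→3 ·f  emit P1@[31:31]
i=32 'b': node 3→11  emit P5@[31:32]
i=33 'e': node 11→12  emit P0@[32:33]
i=34 'c': node 12→13  emit P1@[34:34]
i=35 'b': node 13→14  emit P5@[34:35],P6@[31:35]
i=36 'c': node 14→3 ·f  emit P1@[36:36]
i=37 'c': node 3→3 ·f  emit P1@[37:37]
i=38 'b': node 3→11  emit P5@[37:38]
i=39 'a': node 11→4 ·f
i=40 'e': node 4→15 ·f
i=41 'e': node 15→16
i=42 'c': node 16→17  emit P1@[42:42],P7@[40:42]
i=43 'e': node 17→15 ·f
i=44 'c': node 15→3 ·f  emit P1@[44:44]
i=45 'e': node 3→15 ·f
i=46 'b': node 15→1 ·f
i=47 'e': node 1→2  emit P0@[46:47]
i=48 'e': node 2→16 ·f
i=49 'c': node 16→17  emit P1@[49:49],P7@[47:49]
i=50 'c': node 17→3 ·f  emit P1@[50:50]
i=51 'c': node 3→3 ·f  emit P1@[51:51]
i=52 'a': node 3→4 ·f
i=53 'd': node 4→8
i=54 'b': node 8→9
i=55 'd': node 9→10  emit P4@[52:55]
i=56 'e': node 10→15 ·f
i=57 'e': node 15→16
i=58 'c': node 16→17  emit P1@[58:58],P7@[56:58]
i=59 'c': node 17→3 ·f  emit P1@[59:59]
i=60 'c': node 3→3 ·f  emit P1@[60:60]
i=61 'a': node 3→4 ·f
i=62 'd': node 4→8
i=63 'b': node 8→9
i=64 'd': node 9→10  emit P4@[61:64]

Result: [[3,1],[3,7],[6,1],[10,3],[14,3],[17,4],[18,1],[21,3],[22,3],[23,2],[23,3],[24,1],[25,5],[26,1],[27,5],[28,0],[29,1],[30,5],[30,6],[31,1],[32,5],[33,0],[34,1],[35,5],[35,6],[36,1],[37,1],[38,5],[42,1],[42,7],[44,1],[47,0],[49,1],[49,7],[50,1],[51,1],[55,4],[58,1],[58,7],[59,1],[60,1],[64,4]]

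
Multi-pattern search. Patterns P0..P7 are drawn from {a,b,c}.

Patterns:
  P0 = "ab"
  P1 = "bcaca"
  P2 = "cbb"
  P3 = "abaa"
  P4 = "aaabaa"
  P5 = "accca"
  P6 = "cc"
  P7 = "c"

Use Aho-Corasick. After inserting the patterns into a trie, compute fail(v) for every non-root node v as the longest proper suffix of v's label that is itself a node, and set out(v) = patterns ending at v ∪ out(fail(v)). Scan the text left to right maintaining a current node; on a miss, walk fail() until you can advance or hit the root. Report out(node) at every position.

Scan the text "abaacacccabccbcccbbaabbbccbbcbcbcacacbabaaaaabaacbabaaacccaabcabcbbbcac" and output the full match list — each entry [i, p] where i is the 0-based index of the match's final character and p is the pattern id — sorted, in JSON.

Build:
Trie nodes:
  n0 'ε': a→1 b→3 c→8
  n1 'a': a→13 b→2 c→18
  n2 'ab': a→11  [P0 ends]
  n3 'b': c→4
  n4 'bc': a→5
  n5 'bca': c→6
  n6 'bcac': a→7
  n7 'bcaca': ·  [P1 ends]
  n8 'c': b→9 c→22  [P7 ends]
  n9 'cb': b→10
  n10 'cbb': ·  [P2 ends]
  n11 'aba': a→12
  n12 'abaa': ·  [P3 ends]
  n13 'aa': a→14
  n14 'aaa': b→15
  n15 'aaab': a→16
  n16 'aaaba': a→17
  n17 'aaabaa': ·  [P4 ends]
  n18 'ac': c→19
  n19 'acc': c→20
  n20 'accc': a→21
  n21 'accca': ·  [P5 ends]
  n22 'cc': ·  [P6 ends]

BFS fail/out derivation:
  n1('a'): parent n0 fail=0; on 'a' 0 → fail=0;  out ∅∪∅=∅
  n3('b'): parent n0 fail=0; on 'b' 0 → fail=0;  out ∅∪∅=∅
  n8('c'): parent n0 fail=0; on 'c' 0 → fail=0;  out {7}∪∅={7}
  n2('ab'): parent n1 fail=0; on 'b' 0 → fail=3;  out {0}∪∅={0}
  n4('bc'): parent n3 fail=0; on 'c' 0 → fail=8;  out ∅∪{7}={7}
  n9('cb'): parent n8 fail=0; on 'b' 0 → fail=3;  out ∅∪∅=∅
  n13('aa'): parent n1 fail=0; on 'a' 0 → fail=1;  out ∅∪∅=∅
  n18('ac'): parent n1 fail=0; on 'c' 0 → fail=8;  out ∅∪{7}={7}
  n22('cc'): parent n8 fail=0; on 'c' 0 → fail=8;  out {6}∪{7}={6,7}
  n5('bca'): parent n4 fail=8; on 'a' 8→0 → fail=1;  out ∅∪∅=∅
  n10('cbb'): parent n9 fail=3; on 'b' 3→0 → fail=3;  out {2}∪∅={2}
  n11('aba'): parent n2 fail=3; on 'a' 3→0 → fail=1;  out ∅∪∅=∅
  n14('aaa'): parent n13 fail=1; on 'a' 1 → fail=13;  out ∅∪∅=∅
  n19('acc'): parent n18 fail=8; on 'c' 8 → fail=22;  out ∅∪{6,7}={6,7}
  n6('bcac'): parent n5 fail=1; on 'c' 1 → fail=18;  out ∅∪{7}={7}
  n12('abaa'): parent n11 fail=1; on 'a' 1 → fail=13;  out {3}∪∅={3}
  n15('aaab'): parent n14 fail=13; on 'b' 13→1 → fail=2;  out ∅∪{0}={0}
  n20('accc'): parent n19 fail=22; on 'c' 22→8 → fail=22;  out ∅∪{6,7}={6,7}
  n7('bcaca'): parent n6 fail=18; on 'a' 18→8→0 → fail=1;  out {1}∪∅={1}
  n16('aaaba'): parent n15 fail=2; on 'a' 2 → fail=11;  out ∅∪∅=∅
  n21('accca'): parent n20 fail=22; on 'a' 22→8→0 → fail=1;  out {5}∪∅={5}
  n17('aaabaa'): parent n16 fail=11; on 'a' 11 → fail=12;  out {4}∪{3}={3,4}

Scan:
[0] read 'a'  n0⇒n1
[1] read 'b'  n1⇒n2  emit P0@[0:1]
[2] read 'a'  n2⇒n11
[3] read 'a'  n11⇒n12  emit P3@[0:3]
[4] read 'c'  n12⇒n18 (via fail)  emit P7@[4:4]
[5] read 'a'  n18⇒n1 (via fail)
[6] read 'c'  n1⇒n18  emit P7@[6:6]
[7] read 'c'  n18⇒n19  emit P6@[6:7],P7@[7:7]
[8] read 'c'  n19⇒n20  emit P6@[7:8],P7@[8:8]
[9] read 'a'  n20⇒n21  emit P5@[5:9]
[10] read 'b'  n21⇒n2 (via fail)  emit P0@[9:10]
[11] read 'c'  n2⇒n4 (via fail)  emit P7@[11:11]
[12] read 'c'  n4⇒n22 (via fail)  emit P6@[11:12],P7@[12:12]
[13] read 'b'  n22⇒n9 (via fail)
[14] read 'c'  n9⇒n4 (via fail)  emit P7@[14:14]
[15] read 'c'  n4⇒n22 (via fail)  emit P6@[14:15],P7@[15:15]
[16] read 'c'  n22⇒n22 (via fail)  emit P6@[15:16],P7@[16:16]
[17] read 'b'  n22⇒n9 (via fail)
[18] read 'b'  n9⇒n10  emit P2@[16:18]
[19] read 'a'  n10⇒n1 (via fail)
[20] read 'a'  n1⇒n13
[21] read 'b'  n13⇒n2 (via fail)  emit P0@[20:21]
[22] read 'b'  n2⇒n3 (via fail)
[23] read 'b'  n3⇒n3 (via fail)
[24] read 'c'  n3⇒n4  emit P7@[24:24]
[25] read 'c'  n4⇒n22 (via fail)  emit P6@[24:25],P7@[25:25]
[26] read 'b'  n22⇒n9 (via fail)
[27] read 'b'  n9⇒n10  emit P2@[25:27]
[28] read 'c'  n10⇒n4 (via fail)  emit P7@[28:28]
[29] read 'b'  n4⇒n9 (via fail)
[30] read 'c'  n9⇒n4 (via fail)  emit P7@[30:30]
[31] read 'b'  n4⇒n9 (via fail)
[32] read 'c'  n9⇒n4 (via fail)  emit P7@[32:32]
[33] read 'a'  n4⇒n5
[34] read 'c'  n5⇒n6  emit P7@[34:34]
[35] read 'a'  n6⇒n7  emit P1@[31:35]
[36] read 'c'  n7⇒n18 (via fail)  emit P7@[36:36]
[37] read 'b'  n18⇒n9 (via fail)
[38] read 'a'  n9⇒n1 (via fail)
[39] read 'b'  n1⇒n2  emit P0@[38:39]
[40] read 'a'  n2⇒n11
[41] read 'a'  n11⇒n12  emit P3@[38:41]
[42] read 'a'  n12⇒n14 (via fail)
[43] read 'a'  n14⇒n14 (via fail)
[44] read 'a'  n14⇒n14 (via fail)
[45] read 'b'  n14⇒n15  emit P0@[44:45]
[46] read 'a'  n15⇒n16
[47] read 'a'  n16⇒n17  emit P3@[44:47],P4@[42:47]
[48] read 'c'  n17⇒n18 (via fail)  emit P7@[48:48]
[49] read 'b'  n18⇒n9 (via fail)
[50] read 'a'  n9⇒n1 (via fail)
[51] read 'b'  n1⇒n2  emit P0@[50:51]
[52] read 'a'  n2⇒n11
[53] read 'a'  n11⇒n12  emit P3@[50:53]
[54] read 'a'  n12⇒n14 (via fail)
[55] read 'c'  n14⇒n18 (via fail)  emit P7@[55:55]
[56] read 'c'  n18⇒n19  emit P6@[55:56],P7@[56:56]
[57] read 'c'  n19⇒n20  emit P6@[56:57],P7@[57:57]
[58] read 'a'  n20⇒n21  emit P5@[54:58]
[59] read 'a'  n21⇒n13 (via fail)
[60] read 'b'  n13⇒n2 (via fail)  emit P0@[59:60]
[61] read 'c'  n2⇒n4 (via fail)  emit P7@[61:61]
[62] read 'a'  n4⇒n5
[63] read 'b'  n5⇒n2 (via fail)  emit P0@[62:63]
[64] read 'c'  n2⇒n4 (via fail)  emit P7@[64:64]
[65] read 'b'  n4⇒n9 (via fail)
[66] read 'b'  n9⇒n10  emit P2@[64:66]
[67] read 'b'  n10⇒n3 (via fail)
[68] read 'c'  n3⇒n4  emit P7@[68:68]
[69] read 'a'  n4⇒n5
[70] read 'c'  n5⇒n6  emit P7@[70:70]

Result: [[1,0],[3,3],[4,7],[6,7],[7,6],[7,7],[8,6],[8,7],[9,5],[10,0],[11,7],[12,6],[12,7],[14,7],[15,6],[15,7],[16,6],[16,7],[18,2],[21,0],[24,7],[25,6],[25,7],[27,2],[28,7],[30,7],[32,7],[34,7],[35,1],[36,7],[39,0],[41,3],[45,0],[47,3],[47,4],[48,7],[51,0],[53,3],[55,7],[56,6],[56,7],[57,6],[57,7],[58,5],[60,0],[61,7],[63,0],[64,7],[66,2],[68,7],[70,7]]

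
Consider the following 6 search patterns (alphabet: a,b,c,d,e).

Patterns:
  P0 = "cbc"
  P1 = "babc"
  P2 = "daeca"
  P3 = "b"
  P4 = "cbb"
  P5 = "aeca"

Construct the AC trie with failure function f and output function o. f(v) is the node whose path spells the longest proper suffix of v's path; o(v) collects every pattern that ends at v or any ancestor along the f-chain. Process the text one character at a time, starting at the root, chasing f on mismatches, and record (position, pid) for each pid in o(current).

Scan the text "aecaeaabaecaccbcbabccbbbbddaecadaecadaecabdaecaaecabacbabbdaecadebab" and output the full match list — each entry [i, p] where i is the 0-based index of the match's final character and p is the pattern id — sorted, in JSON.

Build:
Trie nodes:
  0='ε' goto a→14 b→4 c→1 d→8
  1='c' goto b→2
  2='cb' goto b→13 c→3
  3='cbc' goto ·  ←P0
  4='b' goto a→5  ←P3
  5='ba' goto b→6
  6='bab' goto c→7
  7='babc' goto ·  ←P1
  8='d' goto a→9
  9='da' goto e→10
  10='dae' goto c→11
  11='daec' goto a→12
  12='daeca' goto ·  ←P2
  13='cbb' goto ·  ←P4
  14='a' goto e→15
  15='ae' goto c→16
  16='aec' goto a→17
  17='aeca' goto ·  ←P5

BFS fail/out derivation:
  n1('c'): parent n0 fail=0; on 'c' 0 → fail=0;  out ∅∪∅=∅
  n4('b'): parent n0 fail=0; on 'b' 0 → fail=0;  out {3}∪∅={3}
  n8('d'): parent n0 fail=0; on 'd' 0 → fail=0;  out ∅∪∅=∅
  n14('a'): parent n0 fail=0; on 'a' 0 → fail=0;  out ∅∪∅=∅
  n2('cb'): parent n1 fail=0; on 'b' 0 → fail=4;  out ∅∪{3}={3}
  n5('ba'): parent n4 fail=0; on 'a' 0 → fail=14;  out ∅∪∅=∅
  n9('da'): parent n8 fail=0; on 'a' 0 → fail=14;  out ∅∪∅=∅
  n15('ae'): parent n14 fail=0; on 'e' 0 → fail=0;  out ∅∪∅=∅
  n3('cbc'): parent n2 fail=4; on 'c' 4→0 → fail=1;  out {0}∪∅={0}
  n6('bab'): parent n5 fail=14; on 'b' 14→0 → fail=4;  out ∅∪{3}={3}
  n10('dae'): parent n9 fail=14; on 'e' 14 → fail=15;  out ∅∪∅=∅
  n13('cbb'): parent n2 fail=4; on 'b' 4→0 → fail=4;  out {4}∪{3}={3,4}
  n16('aec'): parent n15 fail=0; on 'c' 0 → fail=1;  out ∅∪∅=∅
  n7('babc'): parent n6 fail=4; on 'c' 4→0 → fail=1;  out {1}∪∅={1}
  n11('daec'): parent n10 fail=15; on 'c' 15 → fail=16;  out ∅∪∅=∅
  n17('aeca'): parent n16 fail=1; on 'a' 1→0 → fail=14;  out {5}∪∅={5}
  n12('daeca'): parent n11 fail=16; on 'a' 16 → fail=17;  out {2}∪{5}={2,5}

Run:
[0] read 'a'  n0⇒n14
[1] read 'e'  n14⇒n15
[2] read 'c'  n15⇒n16
[3] read 'a'  n16⇒n17  ** P5@[0:3]
[4] read 'e'  n17⇒n15 (via fail)
[5] read 'a'  n15⇒n14 (via fail)
[6] read 'a'  n14⇒n14 (via fail)
[7] read 'b'  n14⇒n4 (via fail)  ** P3@[7:7]
[8] read 'a'  n4⇒n5
[9] read 'e'  n5⇒n15 (via fail)
[10] read 'c'  n15⇒n16
[11] read 'a'  n16⇒n17  ** P5@[8:11]
[12] read 'c'  n17⇒n1 (via fail)
[13] read 'c'  n1⇒n1 (via fail)
[14] read 'b'  n1⇒n2  ** P3@[14:14]
[15] read 'c'  n2⇒n3  ** P0@[13:15]
[16] read 'b'  n3⇒n2 (via fail)  ** P3@[16:16]
[17] read 'a'  n2⇒n5 (via fail)
[18] read 'b'  n5⇒n6  ** P3@[18:18]
[19] read 'c'  n6⇒n7  ** P1@[16:19]
[20] read 'c'  n7⇒n1 (via fail)
[21] read 'b'  n1⇒n2  ** P3@[21:21]
[22] read 'b'  n2⇒n13  ** P3@[22:22],P4@[20:22]
[23] read 'b'  n13⇒n4 (via fail)  ** P3@[23:23]
[24] read 'b'  n4⇒n4 (via fail)  ** P3@[24:24]
[25] read 'd'  n4⇒n8 (via fail)
[26] read 'd'  n8⇒n8 (via fail)
[27] read 'a'  n8⇒n9
[28] read 'e'  n9⇒n10
[29] read 'c'  n10⇒n11
[30] read 'a'  n11⇒n12  ** P2@[26:30],P5@[27:30]
[31] read 'd'  n12⇒n8 (via fail)
[32] read 'a'  n8⇒n9
[33] read 'e'  n9⇒n10
[34] read 'c'  n10⇒n11
[35] read 'a'  n11⇒n12  ** P2@[31:35],P5@[32:35]
[36] read 'd'  n12⇒n8 (via fail)
[37] read 'a'  n8⇒n9
[38] read 'e'  n9⇒n10
[39] read 'c'  n10⇒n11
[40] read 'a'  n11⇒n12  ** P2@[36:40],P5@[37:40]
[41] read 'b'  n12⇒n4 (via fail)  ** P3@[41:41]
[42] read 'd'  n4⇒n8 (via fail)
[43] read 'a'  n8⇒n9
[44] read 'e'  n9⇒n10
[45] read 'c'  n10⇒n11
[46] read 'a'  n11⇒n12  ** P2@[42:46],P5@[43:46]
[47] read 'a'  n12⇒n14 (via fail)
[48] read 'e'  n14⇒n15
[49] read 'c'  n15⇒n16
[50] read 'a'  n16⇒n17  ** P5@[47:50]
[51] read 'b'  n17⇒n4 (via fail)  ** P3@[51:51]
[52] read 'a'  n4⇒n5
[53] read 'c'  n5⇒n1 (via fail)
[54] read 'b'  n1⇒n2  ** P3@[54:54]
[55] read 'a'  n2⇒n5 (via fail)
[56] read 'b'  n5⇒n6  ** P3@[56:56]
[57] read 'b'  n6⇒n4 (via fail)  ** P3@[57:57]
[58] read 'd'  n4⇒n8 (via fail)
[59] read 'a'  n8⇒n9
[60] read 'e'  n9⇒n10
[61] read 'c'  n10⇒n11
[62] read 'a'  n11⇒n12  ** P2@[58:62],P5@[59:62]
[63] read 'd'  n12⇒n8 (via fail)
[64] read 'e'  n8⇒n0 (via fail)
[65] read 'b'  n0⇒n4  ** P3@[65:65]
[66] read 'a'  n4⇒n5
[67] read 'b'  n5⇒n6  ** P3@[67:67]

Result: [[3,5],[7,3],[11,5],[14,3],[15,0],[16,3],[18,3],[19,1],[21,3],[22,3],[22,4],[23,3],[24,3],[30,2],[30,5],[35,2],[35,5],[40,2],[40,5],[41,3],[46,2],[46,5],[50,5],[51,3],[54,3],[56,3],[57,3],[62,2],[62,5],[65,3],[67,3]]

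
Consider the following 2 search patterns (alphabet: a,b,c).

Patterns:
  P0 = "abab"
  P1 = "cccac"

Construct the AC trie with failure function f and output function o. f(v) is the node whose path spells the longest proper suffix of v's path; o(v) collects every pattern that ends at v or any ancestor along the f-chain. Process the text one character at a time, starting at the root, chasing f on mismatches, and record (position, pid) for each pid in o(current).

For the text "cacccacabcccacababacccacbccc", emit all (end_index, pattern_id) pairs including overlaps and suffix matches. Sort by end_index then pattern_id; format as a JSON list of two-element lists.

Build:
Trie (insert patterns):
  0='ε' goto a→1 c→5
  1='a' goto b→2
  2='ab' goto a→3
  3='aba' goto b→4
  4='abab' goto ·  [P0 ends]
  5='c' goto c→6
  6='cc' goto c→7
  7='ccc' goto a→8
  8='ccca' goto c→9
  9='cccac' goto ·  [P1 ends]

Failure links (BFS by depth):
  n1('a'): parent n0 fail=0; on 'a' 0 → fail=0;  out ∅∪∅=∅
  n5('c'): parent n0 fail=0; on 'c' 0 → fail=0;  out ∅∪∅=∅
  n2('ab'): parent n1 fail=0; on 'b' 0 → fail=0;  out ∅∪∅=∅
  n6('cc'): parent n5 fail=0; on 'c' 0 → fail=5;  out ∅∪∅=∅
  n3('aba'): parent n2 fail=0; on 'a' 0 → fail=1;  out ∅∪∅=∅
  n7('ccc'): parent n6 fail=5; on 'c' 5 → fail=6;  out ∅∪∅=∅
  n4('abab'): parent n3 fail=1; on 'b' 1 → fail=2;  out {0}∪∅={0}
  n8('ccca'): parent n7 fail=6; on 'a' 6→5→0 → fail=1;  out ∅∪∅=∅
  n9('cccac'): parent n8 fail=1; on 'c' 1→0 → fail=5;  out {1}∪∅={1}

Scan:
pos 0 'c': at 5
pos 1 'a': at 1 (via fail)
pos 2 'c': at 5 (via fail)
pos 3 'c': at 6
pos 4 'c': at 7
pos 5 'a': at 8
pos 6 'c': at 9  ** P1@[2:6]
pos 7 'a': at 1 (via fail)
pos 8 'b': at 2
pos 9 'c': at 5 (via fail)
pos 10 'c': at 6
pos 11 'c': at 7
pos 12 'a': at 8
pos 13 'c': at 9  ** P1@[9:13]
pos 14 'a': at 1 (via fail)
pos 15 'b': at 2
pos 16 'a': at 3
pos 17 'b': at 4  ** P0@[14:17]
pos 18 'a': at 3 (via fail)
pos 19 'c': at 5 (via fail)
pos 20 'c': at 6
pos 21 'c': at 7
pos 22 'a': at 8
pos 23 'c': at 9  ** P1@[19:23]
pos 24 'b': at 0 (via fail)
pos 25 'c': at 5
pos 26 'c': at 6
pos 27 'c': at 7

All matches (sorted): [[6,1],[13,1],[17,0],[23,1]]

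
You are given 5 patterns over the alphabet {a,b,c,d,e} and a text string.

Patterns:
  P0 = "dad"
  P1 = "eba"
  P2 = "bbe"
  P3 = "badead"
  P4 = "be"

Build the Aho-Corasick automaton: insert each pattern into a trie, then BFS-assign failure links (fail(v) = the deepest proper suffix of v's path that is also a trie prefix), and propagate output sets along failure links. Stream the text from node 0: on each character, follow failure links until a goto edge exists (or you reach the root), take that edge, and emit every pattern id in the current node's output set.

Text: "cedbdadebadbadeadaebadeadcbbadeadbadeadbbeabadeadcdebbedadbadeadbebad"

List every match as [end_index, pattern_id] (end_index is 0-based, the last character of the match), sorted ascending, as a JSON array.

Build:
Trie (insert patterns):
  n0 'ε': b→7 d→1 e→4
  n1 'd': a→2
  n2 'da': d→3
  n3 'dad': ·  ←P0
  n4 'e': b→5
  n5 'eb': a→6
  n6 'eba': ·  ←P1
  n7 'b': a→10 b→8 e→15
  n8 'bb': e→9
  n9 'bbe': ·  ←P2
  n10 'ba': d→11
  n11 'bad': e→12
  n12 'bade': a→13
  n13 'badea': d→14
  n14 'badead': ·  ←P3
  n15 'be': ·  ←P4

BFS fail/out derivation:
  fail(1) 'd': from fail(0)=0 chase 'd': 0 ⇒ 0;  out=∅∪out(0)=∅
  fail(4) 'e': from fail(0)=0 chase 'e': 0 ⇒ 0;  out=∅∪out(0)=∅
  fail(7) 'b': from fail(0)=0 chase 'b': 0 ⇒ 0;  out=∅∪out(0)=∅
  fail(2) 'da': from fail(1)=0 chase 'a': 0 ⇒ 0;  out=∅∪out(0)=∅
  fail(5) 'eb': from fail(4)=0 chase 'b': 0 ⇒ 7;  out=∅∪out(7)=∅
  fail(8) 'bb': from fail(7)=0 chase 'b': 0 ⇒ 7;  out=∅∪out(7)=∅
  fail(10) 'ba': from fail(7)=0 chase 'a': 0 ⇒ 0;  out=∅∪out(0)=∅
  fail(15) 'be': from fail(7)=0 chase 'e': 0 ⇒ 4;  out={4}∪out(4)={4}
  fail(3) 'dad': from fail(2)=0 chase 'd': 0 ⇒ 1;  out={0}∪out(1)={0}
  fail(6) 'eba': from fail(5)=7 chase 'a': 7 ⇒ 10;  out={1}∪out(10)={1}
  fail(9) 'bbe': from fail(8)=7 chase 'e': 7 ⇒ 15;  out={2}∪out(15)={2,4}
  fail(11) 'bad': from fail(10)=0 chase 'd': 0 ⇒ 1;  out=∅∪out(1)=∅
  fail(12) 'bade': from fail(11)=1 chase 'e': 1→0 ⇒ 4;  out=∅∪out(4)=∅
  fail(13) 'badea': from fail(12)=4 chase 'a': 4→0 ⇒ 0;  out=∅∪out(0)=∅
  fail(14) 'badead': from fail(13)=0 chase 'd': 0 ⇒ 1;  out={3}∪out(1)={3}

Text stream:
i=0 'c': node 0→0
i=1 'e': node 0→4
i=2 'd': node 4→1 (fail-walked)
i=3 'b': node 1→7 (fail-walked)
i=4 'd': node 7→1 (fail-walked)
i=5 'a': node 1→2
i=6 'd': node 2→3  emit P0@[4:6]
i=7 'e': node 3→4 (fail-walked)
i=8 'b': node 4→5
i=9 'a': node 5→6  emit P1@[7:9]
i=10 'd': node 6→11 (fail-walked)
i=11 'b': node 11→7 (fail-walked)
i=12 'a': node 7→10
i=13 'd': node 10→11
i=14 'e': node 11→12
i=15 'a': node 12→13
i=16 'd': node 13→14  emit P3@[11:16]
i=17 'a': node 14→2 (fail-walked)
i=18 'e': node 2→4 (fail-walked)
i=19 'b': node 4→5
i=20 'a': node 5→6  emit P1@[18:20]
i=21 'd': node 6→11 (fail-walked)
i=22 'e': node 11→12
i=23 'a': node 12→13
i=24 'd': node 13→14  emit P3@[19:24]
i=25 'c': node 14→0 (fail-walked)
i=26 'b': node 0→7
i=27 'b': node 7→8
i=28 'a': node 8→10 (fail-walked)
i=29 'd': node 10→11
i=30 'e': node 11→12
i=31 'a': node 12→13
i=32 'd': node 13→14  emit P3@[27:32]
i=33 'b': node 14→7 (fail-walked)
i=34 'a': node 7→10
i=35 'd': node 10→11
i=36 'e': node 11→12
i=37 'a': node 12→13
i=38 'd': node 13→14  emit P3@[33:38]
i=39 'b': node 14→7 (fail-walked)
i=40 'b': node 7→8
i=41 'e': node 8→9  emit P2@[39:41],P4@[40:41]
i=42 'a': node 9→0 (fail-walked)
i=43 'b': node 0→7
i=44 'a': node 7→10
i=45 'd': node 10→11
i=46 'e': node 11→12
i=47 'a': node 12→13
i=48 'd': node 13→14  emit P3@[43:48]
i=49 'c': node 14→0 (fail-walked)
i=50 'd': node 0→1
i=51 'e': node 1→4 (fail-walked)
i=52 'b': node 4→5
i=53 'b': node 5→8 (fail-walked)
i=54 'e': node 8→9  emit P2@[52:54],P4@[53:54]
i=55 'd': node 9→1 (fail-walked)
i=56 'a': node 1→2
i=57 'd': node 2→3  emit P0@[55:57]
i=58 'b': node 3→7 (fail-walked)
i=59 'a': node 7→10
i=60 'd': node 10→11
i=61 'e': node 11→12
i=62 'a': node 12→13
i=63 'd': node 13→14  emit P3@[58:63]
i=64 'b': node 14→7 (fail-walked)
i=65 'e': node 7→15  emit P4@[64:65]
i=66 'b': node 15→5 (fail-walked)
i=67 'a': node 5→6  emit P1@[65:67]
i=68 'd': node 6→11 (fail-walked)

Result: [[6,0],[9,1],[16,3],[20,1],[24,3],[32,3],[38,3],[41,2],[41,4],[48,3],[54,2],[54,4],[57,0],[63,3],[65,4],[67,1]]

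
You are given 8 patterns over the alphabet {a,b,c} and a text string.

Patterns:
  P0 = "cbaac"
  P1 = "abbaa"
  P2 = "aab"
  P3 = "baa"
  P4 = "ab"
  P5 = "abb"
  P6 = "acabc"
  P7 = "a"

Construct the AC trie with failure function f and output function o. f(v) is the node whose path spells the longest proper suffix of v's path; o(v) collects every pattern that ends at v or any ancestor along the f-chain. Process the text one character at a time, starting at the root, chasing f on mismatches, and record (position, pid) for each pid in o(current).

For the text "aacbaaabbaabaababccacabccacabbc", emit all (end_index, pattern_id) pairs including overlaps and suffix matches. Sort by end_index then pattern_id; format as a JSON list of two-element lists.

Construct AC machine:
Trie nodes:
  n0 'ε': a→6 b→13 c→1
  n1 'c': b→2
  n2 'cb': a→3
  n3 'cba': a→4
  n4 'cbaa': c→5
  n5 'cbaac': ·  ←P0
  n6 'a': a→11 b→7 c→16  ←P7
  n7 'ab': b→8  ←P4
  n8 'abb': a→9  ←P5
  n9 'abba': a→10
  n10 'abbaa': ·  ←P1
  n11 'aa': b→12
  n12 'aab': ·  ←P2
  n13 'b': a→14
  n14 'ba': a→15
  n15 'baa': ·  ←P3
  n16 'ac': a→17
  n17 'aca': b→18
  n18 'acab': c→19
  n19 'acabc': ·  ←P6

Failure links (BFS by depth):
  fail(1) 'c': from fail(0)=0 chase 'c': 0 ⇒ 0;  out=∅∪out(0)=∅
  fail(6) 'a': from fail(0)=0 chase 'a': 0 ⇒ 0;  out={7}∪out(0)={7}
  fail(13) 'b': from fail(0)=0 chase 'b': 0 ⇒ 0;  out=∅∪out(0)=∅
  fail(2) 'cb': from fail(1)=0 chase 'b': 0 ⇒ 13;  out=∅∪out(13)=∅
  fail(7) 'ab': from fail(6)=0 chase 'b': 0 ⇒ 13;  out={4}∪out(13)={4}
  fail(11) 'aa': from fail(6)=0 chase 'a': 0 ⇒ 6;  out=∅∪out(6)={7}
  fail(14) 'ba': from fail(13)=0 chase 'a': 0 ⇒ 6;  out=∅∪out(6)={7}
  fail(16) 'ac': from fail(6)=0 chase 'c': 0 ⇒ 1;  out=∅∪out(1)=∅
  fail(3) 'cba': from fail(2)=13 chase 'a': 13 ⇒ 14;  out=∅∪out(14)={7}
  fail(8) 'abb': from fail(7)=13 chase 'b': 13→0 ⇒ 13;  out={5}∪out(13)={5}
  fail(12) 'aab': from fail(11)=6 chase 'b': 6 ⇒ 7;  out={2}∪out(7)={2,4}
  fail(15) 'baa': from fail(14)=6 chase 'a': 6 ⇒ 11;  out={3}∪out(11)={3,7}
  fail(17) 'aca': from fail(16)=1 chase 'a': 1→0 ⇒ 6;  out=∅∪out(6)={7}
  fail(4) 'cbaa': from fail(3)=14 chase 'a': 14 ⇒ 15;  out=∅∪out(15)={3,7}
  fail(9) 'abba': from fail(8)=13 chase 'a': 13 ⇒ 14;  out=∅∪out(14)={7}
  fail(18) 'acab': from fail(17)=6 chase 'b': 6 ⇒ 7;  out=∅∪out(7)={4}
  fail(5) 'cbaac': from fail(4)=15 chase 'c': 15→11→6 ⇒ 16;  out={0}∪out(16)={0}
  fail(10) 'abbaa': from fail(9)=14 chase 'a': 14 ⇒ 15;  out={1}∪out(15)={1,3,7}
  fail(19) 'acabc': from fail(18)=7 chase 'c': 7→13→0 ⇒ 1;  out={6}∪out(1)={6}

Text stream:
i=0 'a': node 0→6  ** P7@[0:0]
i=1 'a': node 6→11  ** P7@[1:1]
i=2 'c': node 11→16 (fail-walked)
i=3 'b': node 16→2 (fail-walked)
i=4 'a': node 2→3  ** P7@[4:4]
i=5 'a': node 3→4  ** P3@[3:5],P7@[5:5]
i=6 'a': node 4→11 (fail-walked)  ** P7@[6:6]
i=7 'b': node 11→12  ** P2@[5:7],P4@[6:7]
i=8 'b': node 12→8 (fail-walked)  ** P5@[6:8]
i=9 'a': node 8→9  ** P7@[9:9]
i=10 'a': node 9→10  ** P1@[6:10],P3@[8:10],P7@[10:10]
i=11 'b': node 10→12 (fail-walked)  ** P2@[9:11],P4@[10:11]
i=12 'a': node 12→14 (fail-walked)  ** P7@[12:12]
i=13 'a': node 14→15  ** P3@[11:13],P7@[13:13]
i=14 'b': node 15→12 (fail-walked)  ** P2@[12:14],P4@[13:14]
i=15 'a': node 12→14 (fail-walked)  ** P7@[15:15]
i=16 'b': node 14→7 (fail-walked)  ** P4@[15:16]
i=17 'c': node 7→1 (fail-walked)
i=18 'c': node 1→1 (fail-walked)
i=19 'a': node 1→6 (fail-walked)  ** P7@[19:19]
i=20 'c': node 6→16
i=21 'a': node 16→17  ** P7@[21:21]
i=22 'b': node 17→18  ** P4@[21:22]
i=23 'c': node 18→19  ** P6@[19:23]
i=24 'c': node 19→1 (fail-walked)
i=25 'a': node 1→6 (fail-walked)  ** P7@[25:25]
i=26 'c': node 6→16
i=27 'a': node 16→17  ** P7@[27:27]
i=28 'b': node 17→18  ** P4@[27:28]
i=29 'b': node 18→8 (fail-walked)  ** P5@[27:29]
i=30 'c': node 8→1 (fail-walked)

Result: [[0,7],[1,7],[4,7],[5,3],[5,7],[6,7],[7,2],[7,4],[8,5],[9,7],[10,1],[10,3],[10,7],[11,2],[11,4],[12,7],[13,3],[13,7],[14,2],[14,4],[15,7],[16,4],[19,7],[21,7],[22,4],[23,6],[25,7],[27,7],[28,4],[29,5]]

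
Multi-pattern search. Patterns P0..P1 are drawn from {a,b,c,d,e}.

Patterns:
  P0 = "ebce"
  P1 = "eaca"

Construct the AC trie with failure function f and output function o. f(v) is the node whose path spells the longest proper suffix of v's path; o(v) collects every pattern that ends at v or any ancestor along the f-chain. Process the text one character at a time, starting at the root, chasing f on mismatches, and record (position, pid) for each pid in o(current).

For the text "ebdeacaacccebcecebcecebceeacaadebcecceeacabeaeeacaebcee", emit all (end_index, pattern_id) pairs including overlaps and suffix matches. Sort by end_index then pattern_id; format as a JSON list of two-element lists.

Construct AC machine:
Trie (insert patterns):
  n0 'ε': e→1
  n1 'e': a→5 b→2
  n2 'eb': c→3
  n3 'ebc': e→4
  n4 'ebce': ·  ←P0
  n5 'ea': c→6
  n6 'eac': a→7
  n7 'eaca': ·  ←P1

BFS fail/out derivation:
  fail(1) 'e': from fail(0)=0 chase 'e': 0 ⇒ 0;  out=∅∪out(0)=∅
  fail(2) 'eb': from fail(1)=0 chase 'b': 0 ⇒ 0;  out=∅∪out(0)=∅
  fail(5) 'ea': from fail(1)=0 chase 'a': 0 ⇒ 0;  out=∅∪out(0)=∅
  fail(3) 'ebc': from fail(2)=0 chase 'c': 0 ⇒ 0;  out=∅∪out(0)=∅
  fail(6) 'eac': from fail(5)=0 chase 'c': 0 ⇒ 0;  out=∅∪out(0)=∅
  fail(4) 'ebce': from fail(3)=0 chase 'e': 0 ⇒ 1;  out={0}∪out(1)={0}
  fail(7) 'eaca': from fail(6)=0 chase 'a': 0 ⇒ 0;  out={1}∪out(0)={1}

Scan:
i=0 'e': node 0→1
i=1 'b': node 1→2
i=2 'd': node 2→0 (fail-walked)
i=3 'e': node 0→1
i=4 'a': node 1→5
i=5 'c': node 5→6
i=6 'a': node 6→7  emit P1@[3:6]
i=7 'a': node 7→0 (fail-walked)
i=8 'c': node 0→0
i=9 'c': node 0→0
i=10 'c': node 0→0
i=11 'e': node 0→1
i=12 'b': node 1→2
i=13 'c': node 2→3
i=14 'e': node 3→4  emit P0@[11:14]
i=15 'c': node 4→0 (fail-walked)
i=16 'e': node 0→1
i=17 'b': node 1→2
i=18 'c': node 2→3
i=19 'e': node 3→4  emit P0@[16:19]
i=20 'c': node 4→0 (fail-walked)
i=21 'e': node 0→1
i=22 'b': node 1→2
i=23 'c': node 2→3
i=24 'e': node 3→4  emit P0@[21:24]
i=25 'e': node 4→1 (fail-walked)
i=26 'a': node 1→5
i=27 'c': node 5→6
i=28 'a': node 6→7  emit P1@[25:28]
i=29 'a': node 7→0 (fail-walked)
i=30 'd': node 0→0
i=31 'e': node 0→1
i=32 'b': node 1→2
i=33 'c': node 2→3
i=34 'e': node 3→4  emit P0@[31:34]
i=35 'c': node 4→0 (fail-walked)
i=36 'c': node 0→0
i=37 'e': node 0→1
i=38 'e': node 1→1 (fail-walked)
i=39 'a': node 1→5
i=40 'c': node 5→6
i=41 'a': node 6→7  emit P1@[38:41]
i=42 'b': node 7→0 (fail-walked)
i=43 'e': node 0→1
i=44 'a': node 1→5
i=45 'e': node 5→1 (fail-walked)
i=46 'e': node 1→1 (fail-walked)
i=47 'a': node 1→5
i=48 'c': node 5→6
i=49 'a': node 6→7  emit P1@[46:49]
i=50 'e': node 7→1 (fail-walked)
i=51 'b': node 1→2
i=52 'c': node 2→3
i=53 'e': node 3→4  emit P0@[50:53]
i=54 'e': node 4→1 (fail-walked)

All matches (sorted): [[6,1],[14,0],[19,0],[24,0],[28,1],[34,0],[41,1],[49,1],[53,0]]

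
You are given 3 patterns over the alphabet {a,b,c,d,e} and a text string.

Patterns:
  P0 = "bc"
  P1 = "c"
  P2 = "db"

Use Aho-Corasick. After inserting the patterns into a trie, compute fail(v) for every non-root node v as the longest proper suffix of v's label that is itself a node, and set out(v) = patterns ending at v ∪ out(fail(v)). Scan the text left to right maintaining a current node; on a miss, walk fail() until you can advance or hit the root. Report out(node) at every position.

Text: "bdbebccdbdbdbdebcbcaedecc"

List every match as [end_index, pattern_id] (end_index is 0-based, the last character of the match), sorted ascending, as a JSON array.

Construct AC machine:
Trie (insert patterns):
  n0 'ε': b→1 c→3 d→4
  n1 'b': c→2
  n2 'bc': ·  ←P0
  n3 'c': ·  ←P1
  n4 'd': b→5
  n5 'db': ·  ←P2

BFS fail/out derivation:
  fail(1) 'b': from fail(0)=0 chase 'b': 0 ⇒ 0;  out=∅∪out(0)=∅
  fail(3) 'c': from fail(0)=0 chase 'c': 0 ⇒ 0;  out={1}∪out(0)={1}
  fail(4) 'd': from fail(0)=0 chase 'd': 0 ⇒ 0;  out=∅∪out(0)=∅
  fail(2) 'bc': from fail(1)=0 chase 'c': 0 ⇒ 3;  out={0}∪out(3)={0,1}
  fail(5) 'db': from fail(4)=0 chase 'b': 0 ⇒ 1;  out={2}∪out(1)={2}

Text stream:
pos 0 'b': at 1
pos 1 'd': at 4 (via fail)
pos 2 'b': at 5  → match P2@[1:2]
pos 3 'e': at 0 (via fail)
pos 4 'b': at 1
pos 5 'c': at 2  → match P0@[4:5],P1@[5:5]
pos 6 'c': at 3 (via fail)  → match P1@[6:6]
pos 7 'd': at 4 (via fail)
pos 8 'b': at 5  → match P2@[7:8]
pos 9 'd': at 4 (via fail)
pos 10 'b': at 5  → match P2@[9:10]
pos 11 'd': at 4 (via fail)
pos 12 'b': at 5  → match P2@[11:12]
pos 13 'd': at 4 (via fail)
pos 14 'e': at 0 (via fail)
pos 15 'b': at 1
pos 16 'c': at 2  → match P0@[15:16],P1@[16:16]
pos 17 'b': at 1 (via fail)
pos 18 'c': at 2  → match P0@[17:18],P1@[18:18]
pos 19 'a': at 0 (via fail)
pos 20 'e': at 0
pos 21 'd': at 4
pos 22 'e': at 0 (via fail)
pos 23 'c': at 3  → match P1@[23:23]
pos 24 'c': at 3 (via fail)  → match P1@[24:24]

Result: [[2,2],[5,0],[5,1],[6,1],[8,2],[10,2],[12,2],[16,0],[16,1],[18,0],[18,1],[23,1],[24,1]]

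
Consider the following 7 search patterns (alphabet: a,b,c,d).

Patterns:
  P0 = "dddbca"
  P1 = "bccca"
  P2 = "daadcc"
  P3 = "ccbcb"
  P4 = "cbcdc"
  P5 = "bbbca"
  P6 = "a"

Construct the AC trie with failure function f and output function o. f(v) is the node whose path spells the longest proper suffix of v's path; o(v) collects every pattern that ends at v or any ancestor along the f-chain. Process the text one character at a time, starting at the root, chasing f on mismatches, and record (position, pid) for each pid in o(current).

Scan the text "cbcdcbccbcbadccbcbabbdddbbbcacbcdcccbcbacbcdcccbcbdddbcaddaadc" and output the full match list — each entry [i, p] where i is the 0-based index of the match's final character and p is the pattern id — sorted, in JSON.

Build:
Trie (insert patterns):
  n0 'ε': a→30 b→7 c→17 d→1
  n1 'd': a→12 d→2
  n2 'dd': d→3
  n3 'ddd': b→4
  n4 'dddb': c→5
  n5 'dddbc': a→6
  n6 'dddbca': ·  [P0 ends]
  n7 'b': b→26 c→8
  n8 'bc': c→9
  n9 'bcc': c→10
  n10 'bccc': a→11
  n11 'bccca': ·  [P1 ends]
  n12 'da': a→13
  n13 'daa': d→14
  n14 'daad': c→15
  n15 'daadc': c→16
  n16 'daadcc': ·  [P2 ends]
  n17 'c': b→22 c→18
  n18 'cc': b→19
  n19 'ccb': c→20
  n20 'ccbc': b→21
  n21 'ccbcb': ·  [P3 ends]
  n22 'cb': c→23
  n23 'cbc': d→24
  n24 'cbcd': c→25
  n25 'cbcdc': ·  [P4 ends]
  n26 'bb': b→27
  n27 'bbb': c→28
  n28 'bbbc': a→29
  n29 'bbbca': ·  [P5 ends]
  n30 'a': ·  [P6 ends]

Failure links (BFS by depth):
  n1('d'): parent n0 fail=0; on 'd' 0 → fail=0;  out ∅∪∅=∅
  n7('b'): parent n0 fail=0; on 'b' 0 → fail=0;  out ∅∪∅=∅
  n17('c'): parent n0 fail=0; on 'c' 0 → fail=0;  out ∅∪∅=∅
  n30('a'): parent n0 fail=0; on 'a' 0 → fail=0;  out {6}∪∅={6}
  n2('dd'): parent n1 fail=0; on 'd' 0 → fail=1;  out ∅∪∅=∅
  n8('bc'): parent n7 fail=0; on 'c' 0 → fail=17;  out ∅∪∅=∅
  n12('da'): parent n1 fail=0; on 'a' 0 → fail=30;  out ∅∪{6}={6}
  n18('cc'): parent n17 fail=0; on 'c' 0 → fail=17;  out ∅∪∅=∅
  n22('cb'): parent n17 fail=0; on 'b' 0 → fail=7;  out ∅∪∅=∅
  n26('bb'): parent n7 fail=0; on 'b' 0 → fail=7;  out ∅∪∅=∅
  n3('ddd'): parent n2 fail=1; on 'd' 1 → fail=2;  out ∅∪∅=∅
  n9('bcc'): parent n8 fail=17; on 'c' 17 → fail=18;  out ∅∪∅=∅
  n13('daa'): parent n12 fail=30; on 'a' 30→0 → fail=30;  out ∅∪{6}={6}
  n19('ccb'): parent n18 fail=17; on 'b' 17 → fail=22;  out ∅∪∅=∅
  n23('cbc'): parent n22 fail=7; on 'c' 7 → fail=8;  out ∅∪∅=∅
  n27('bbb'): parent n26 fail=7; on 'b' 7 → fail=26;  out ∅∪∅=∅
  n4('dddb'): parent n3 fail=2; on 'b' 2→1→0 → fail=7;  out ∅∪∅=∅
  n10('bccc'): parent n9 fail=18; on 'c' 18→17 → fail=18;  out ∅∪∅=∅
  n14('daad'): parent n13 fail=30; on 'd' 30→0 → fail=1;  out ∅∪∅=∅
  n20('ccbc'): parent n19 fail=22; on 'c' 22 → fail=23;  out ∅∪∅=∅
  n24('cbcd'): parent n23 fail=8; on 'd' 8→17→0 → fail=1;  out ∅∪∅=∅
  n28('bbbc'): parent n27 fail=26; on 'c' 26→7 → fail=8;  out ∅∪∅=∅
  n5('dddbc'): parent n4 fail=7; on 'c' 7 → fail=8;  out ∅∪∅=∅
  n11('bccca'): parent n10 fail=18; on 'a' 18→17→0 → fail=30;  out {1}∪{6}={1,6}
  n15('daadc'): parent n14 fail=1; on 'c' 1→0 → fail=17;  out ∅∪∅=∅
  n21('ccbcb'): parent n20 fail=23; on 'b' 23→8→17 → fail=22;  out {3}∪∅={3}
  n25('cbcdc'): parent n24 fail=1; on 'c' 1→0 → fail=17;  out {4}∪∅={4}
  n29('bbbca'): parent n28 fail=8; on 'a' 8→17→0 → fail=30;  out {5}∪{6}={5,6}
  n6('dddbca'): parent n5 fail=8; on 'a' 8→17→0 → fail=30;  out {0}∪{6}={0,6}
  n16('daadcc'): parent n15 fail=17; on 'c' 17 → fail=18;  out {2}∪∅={2}

Scan:
pos 0 'c': at 17
pos 1 'b': at 22
pos 2 'c': at 23
pos 3 'd': at 24
pos 4 'c': at 25  → match P4@[0:4]
pos 5 'b': at 22 ·f
pos 6 'c': at 23
pos 7 'c': at 9 ·f
pos 8 'b': at 19 ·f
pos 9 'c': at 20
pos 10 'b': at 21  → match P3@[6:10]
pos 11 'a': at 30 ·f  → match P6@[11:11]
pos 12 'd': at 1 ·f
pos 13 'c': at 17 ·f
pos 14 'c': at 18
pos 15 'b': at 19
pos 16 'c': at 20
pos 17 'b': at 21  → match P3@[13:17]
pos 18 'a': at 30 ·f  → match P6@[18:18]
pos 19 'b': at 7 ·f
pos 20 'b': at 26
pos 21 'd': at 1 ·f
pos 22 'd': at 2
pos 23 'd': at 3
pos 24 'b': at 4
pos 25 'b': at 26 ·f
pos 26 'b': at 27
pos 27 'c': at 28
pos 28 'a': at 29  → match P5@[24:28],P6@[28:28]
pos 29 'c': at 17 ·f
pos 30 'b': at 22
pos 31 'c': at 23
pos 32 'd': at 24
pos 33 'c': at 25  → match P4@[29:33]
pos 34 'c': at 18 ·f
pos 35 'c': at 18 ·f
pos 36 'b': at 19
pos 37 'c': at 20
pos 38 'b': at 21  → match P3@[34:38]
pos 39 'a': at 30 ·f  → match P6@[39:39]
pos 40 'c': at 17 ·f
pos 41 'b': at 22
pos 42 'c': at 23
pos 43 'd': at 24
pos 44 'c': at 25  → match P4@[40:44]
pos 45 'c': at 18 ·f
pos 46 'c': at 18 ·f
pos 47 'b': at 19
pos 48 'c': at 20
pos 49 'b': at 21  → match P3@[45:49]
pos 50 'd': at 1 ·f
pos 51 'd': at 2
pos 52 'd': at 3
pos 53 'b': at 4
pos 54 'c': at 5
pos 55 'a': at 6  → match P0@[50:55],P6@[55:55]
pos 56 'd': at 1 ·f
pos 57 'd': at 2
pos 58 'a': at 12 ·f  → match P6@[58:58]
pos 59 'a': at 13  → match P6@[59:59]
pos 60 'd': at 14
pos 61 'c': at 15

All matches (sorted): [[4,4],[10,3],[11,6],[17,3],[18,6],[28,5],[28,6],[33,4],[38,3],[39,6],[44,4],[49,3],[55,0],[55,6],[58,6],[59,6]]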